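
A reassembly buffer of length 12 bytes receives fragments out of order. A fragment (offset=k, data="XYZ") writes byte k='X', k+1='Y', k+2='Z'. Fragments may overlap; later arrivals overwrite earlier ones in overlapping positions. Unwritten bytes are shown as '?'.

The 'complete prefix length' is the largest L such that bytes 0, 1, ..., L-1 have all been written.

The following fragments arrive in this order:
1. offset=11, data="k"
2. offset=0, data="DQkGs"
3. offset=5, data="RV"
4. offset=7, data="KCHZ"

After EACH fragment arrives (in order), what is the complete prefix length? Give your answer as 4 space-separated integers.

Answer: 0 5 7 12

Derivation:
Fragment 1: offset=11 data="k" -> buffer=???????????k -> prefix_len=0
Fragment 2: offset=0 data="DQkGs" -> buffer=DQkGs??????k -> prefix_len=5
Fragment 3: offset=5 data="RV" -> buffer=DQkGsRV????k -> prefix_len=7
Fragment 4: offset=7 data="KCHZ" -> buffer=DQkGsRVKCHZk -> prefix_len=12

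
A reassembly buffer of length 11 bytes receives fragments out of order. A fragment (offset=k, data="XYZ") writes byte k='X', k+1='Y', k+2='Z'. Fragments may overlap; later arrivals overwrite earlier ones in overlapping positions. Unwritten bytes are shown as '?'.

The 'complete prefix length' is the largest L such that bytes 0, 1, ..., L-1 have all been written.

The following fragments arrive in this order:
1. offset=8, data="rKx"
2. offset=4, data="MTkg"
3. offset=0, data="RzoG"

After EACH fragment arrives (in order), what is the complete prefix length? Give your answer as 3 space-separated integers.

Answer: 0 0 11

Derivation:
Fragment 1: offset=8 data="rKx" -> buffer=????????rKx -> prefix_len=0
Fragment 2: offset=4 data="MTkg" -> buffer=????MTkgrKx -> prefix_len=0
Fragment 3: offset=0 data="RzoG" -> buffer=RzoGMTkgrKx -> prefix_len=11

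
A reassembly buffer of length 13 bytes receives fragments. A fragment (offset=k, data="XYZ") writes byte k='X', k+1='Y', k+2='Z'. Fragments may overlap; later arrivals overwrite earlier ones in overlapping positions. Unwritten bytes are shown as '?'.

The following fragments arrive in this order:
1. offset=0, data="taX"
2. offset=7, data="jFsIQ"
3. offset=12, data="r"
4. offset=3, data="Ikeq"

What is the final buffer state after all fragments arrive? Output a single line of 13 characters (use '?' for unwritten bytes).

Fragment 1: offset=0 data="taX" -> buffer=taX??????????
Fragment 2: offset=7 data="jFsIQ" -> buffer=taX????jFsIQ?
Fragment 3: offset=12 data="r" -> buffer=taX????jFsIQr
Fragment 4: offset=3 data="Ikeq" -> buffer=taXIkeqjFsIQr

Answer: taXIkeqjFsIQr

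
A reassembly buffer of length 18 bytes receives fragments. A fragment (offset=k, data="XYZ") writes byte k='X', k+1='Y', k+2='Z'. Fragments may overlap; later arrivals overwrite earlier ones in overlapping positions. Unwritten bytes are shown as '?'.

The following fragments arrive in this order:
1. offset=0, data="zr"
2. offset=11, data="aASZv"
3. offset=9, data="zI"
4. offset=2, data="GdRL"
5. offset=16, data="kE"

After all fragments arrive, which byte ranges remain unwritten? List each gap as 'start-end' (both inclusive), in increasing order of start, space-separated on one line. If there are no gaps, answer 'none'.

Fragment 1: offset=0 len=2
Fragment 2: offset=11 len=5
Fragment 3: offset=9 len=2
Fragment 4: offset=2 len=4
Fragment 5: offset=16 len=2
Gaps: 6-8

Answer: 6-8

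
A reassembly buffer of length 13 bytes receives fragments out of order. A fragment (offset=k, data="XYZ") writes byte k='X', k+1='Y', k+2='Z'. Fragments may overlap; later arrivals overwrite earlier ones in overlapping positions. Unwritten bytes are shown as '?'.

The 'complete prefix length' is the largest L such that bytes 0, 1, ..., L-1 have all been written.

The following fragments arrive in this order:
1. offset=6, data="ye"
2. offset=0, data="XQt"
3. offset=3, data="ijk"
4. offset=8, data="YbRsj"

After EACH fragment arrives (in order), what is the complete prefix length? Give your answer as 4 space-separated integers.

Fragment 1: offset=6 data="ye" -> buffer=??????ye????? -> prefix_len=0
Fragment 2: offset=0 data="XQt" -> buffer=XQt???ye????? -> prefix_len=3
Fragment 3: offset=3 data="ijk" -> buffer=XQtijkye????? -> prefix_len=8
Fragment 4: offset=8 data="YbRsj" -> buffer=XQtijkyeYbRsj -> prefix_len=13

Answer: 0 3 8 13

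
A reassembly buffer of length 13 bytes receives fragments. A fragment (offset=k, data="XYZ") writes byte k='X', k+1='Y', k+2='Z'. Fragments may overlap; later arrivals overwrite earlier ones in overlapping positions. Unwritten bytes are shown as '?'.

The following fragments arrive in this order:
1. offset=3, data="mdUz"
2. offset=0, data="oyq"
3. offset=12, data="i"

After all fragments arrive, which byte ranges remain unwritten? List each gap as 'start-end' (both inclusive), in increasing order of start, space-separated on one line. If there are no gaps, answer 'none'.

Answer: 7-11

Derivation:
Fragment 1: offset=3 len=4
Fragment 2: offset=0 len=3
Fragment 3: offset=12 len=1
Gaps: 7-11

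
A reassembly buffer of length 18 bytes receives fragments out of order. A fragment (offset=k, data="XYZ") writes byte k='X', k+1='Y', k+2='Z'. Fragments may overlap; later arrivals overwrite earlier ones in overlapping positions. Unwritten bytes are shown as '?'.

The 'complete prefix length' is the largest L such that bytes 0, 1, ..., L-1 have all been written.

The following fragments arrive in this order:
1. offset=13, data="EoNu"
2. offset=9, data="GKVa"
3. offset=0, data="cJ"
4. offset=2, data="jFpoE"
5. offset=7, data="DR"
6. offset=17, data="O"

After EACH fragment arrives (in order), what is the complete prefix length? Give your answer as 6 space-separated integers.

Answer: 0 0 2 7 17 18

Derivation:
Fragment 1: offset=13 data="EoNu" -> buffer=?????????????EoNu? -> prefix_len=0
Fragment 2: offset=9 data="GKVa" -> buffer=?????????GKVaEoNu? -> prefix_len=0
Fragment 3: offset=0 data="cJ" -> buffer=cJ???????GKVaEoNu? -> prefix_len=2
Fragment 4: offset=2 data="jFpoE" -> buffer=cJjFpoE??GKVaEoNu? -> prefix_len=7
Fragment 5: offset=7 data="DR" -> buffer=cJjFpoEDRGKVaEoNu? -> prefix_len=17
Fragment 6: offset=17 data="O" -> buffer=cJjFpoEDRGKVaEoNuO -> prefix_len=18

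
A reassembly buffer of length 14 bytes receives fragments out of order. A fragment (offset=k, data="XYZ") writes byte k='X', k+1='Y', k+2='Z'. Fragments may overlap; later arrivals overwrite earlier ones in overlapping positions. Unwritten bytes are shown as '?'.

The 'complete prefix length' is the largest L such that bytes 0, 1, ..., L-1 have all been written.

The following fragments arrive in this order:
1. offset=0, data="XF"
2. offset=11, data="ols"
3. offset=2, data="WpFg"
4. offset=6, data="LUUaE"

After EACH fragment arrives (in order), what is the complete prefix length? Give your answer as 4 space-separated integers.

Fragment 1: offset=0 data="XF" -> buffer=XF???????????? -> prefix_len=2
Fragment 2: offset=11 data="ols" -> buffer=XF?????????ols -> prefix_len=2
Fragment 3: offset=2 data="WpFg" -> buffer=XFWpFg?????ols -> prefix_len=6
Fragment 4: offset=6 data="LUUaE" -> buffer=XFWpFgLUUaEols -> prefix_len=14

Answer: 2 2 6 14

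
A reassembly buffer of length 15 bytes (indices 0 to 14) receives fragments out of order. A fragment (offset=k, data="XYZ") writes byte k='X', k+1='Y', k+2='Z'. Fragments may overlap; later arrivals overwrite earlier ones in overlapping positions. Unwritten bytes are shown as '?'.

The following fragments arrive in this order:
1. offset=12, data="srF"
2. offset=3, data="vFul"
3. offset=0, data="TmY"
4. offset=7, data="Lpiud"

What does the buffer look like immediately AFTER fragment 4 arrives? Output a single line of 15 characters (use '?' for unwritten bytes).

Answer: TmYvFulLpiudsrF

Derivation:
Fragment 1: offset=12 data="srF" -> buffer=????????????srF
Fragment 2: offset=3 data="vFul" -> buffer=???vFul?????srF
Fragment 3: offset=0 data="TmY" -> buffer=TmYvFul?????srF
Fragment 4: offset=7 data="Lpiud" -> buffer=TmYvFulLpiudsrF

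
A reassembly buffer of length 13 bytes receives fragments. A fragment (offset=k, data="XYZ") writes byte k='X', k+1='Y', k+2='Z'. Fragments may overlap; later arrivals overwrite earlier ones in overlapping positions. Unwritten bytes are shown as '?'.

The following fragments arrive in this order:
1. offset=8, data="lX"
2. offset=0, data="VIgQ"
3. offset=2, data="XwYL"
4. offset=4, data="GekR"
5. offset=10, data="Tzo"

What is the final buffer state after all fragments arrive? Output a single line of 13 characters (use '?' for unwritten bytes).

Answer: VIXwGekRlXTzo

Derivation:
Fragment 1: offset=8 data="lX" -> buffer=????????lX???
Fragment 2: offset=0 data="VIgQ" -> buffer=VIgQ????lX???
Fragment 3: offset=2 data="XwYL" -> buffer=VIXwYL??lX???
Fragment 4: offset=4 data="GekR" -> buffer=VIXwGekRlX???
Fragment 5: offset=10 data="Tzo" -> buffer=VIXwGekRlXTzo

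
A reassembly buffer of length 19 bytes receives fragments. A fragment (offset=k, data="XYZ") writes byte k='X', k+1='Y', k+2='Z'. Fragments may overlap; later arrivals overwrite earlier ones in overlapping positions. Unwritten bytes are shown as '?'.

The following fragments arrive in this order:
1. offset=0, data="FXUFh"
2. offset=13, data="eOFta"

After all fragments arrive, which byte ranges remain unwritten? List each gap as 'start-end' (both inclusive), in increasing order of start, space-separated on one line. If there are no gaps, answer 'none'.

Answer: 5-12 18-18

Derivation:
Fragment 1: offset=0 len=5
Fragment 2: offset=13 len=5
Gaps: 5-12 18-18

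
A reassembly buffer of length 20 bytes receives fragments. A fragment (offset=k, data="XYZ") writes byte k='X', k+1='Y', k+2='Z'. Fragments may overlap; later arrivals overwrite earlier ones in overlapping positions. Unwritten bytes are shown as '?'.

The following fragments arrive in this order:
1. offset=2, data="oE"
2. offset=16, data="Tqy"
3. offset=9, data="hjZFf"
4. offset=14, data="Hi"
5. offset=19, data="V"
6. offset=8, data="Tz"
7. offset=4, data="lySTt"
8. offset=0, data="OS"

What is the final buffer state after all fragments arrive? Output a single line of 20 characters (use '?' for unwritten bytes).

Answer: OSoElySTtzjZFfHiTqyV

Derivation:
Fragment 1: offset=2 data="oE" -> buffer=??oE????????????????
Fragment 2: offset=16 data="Tqy" -> buffer=??oE????????????Tqy?
Fragment 3: offset=9 data="hjZFf" -> buffer=??oE?????hjZFf??Tqy?
Fragment 4: offset=14 data="Hi" -> buffer=??oE?????hjZFfHiTqy?
Fragment 5: offset=19 data="V" -> buffer=??oE?????hjZFfHiTqyV
Fragment 6: offset=8 data="Tz" -> buffer=??oE????TzjZFfHiTqyV
Fragment 7: offset=4 data="lySTt" -> buffer=??oElySTtzjZFfHiTqyV
Fragment 8: offset=0 data="OS" -> buffer=OSoElySTtzjZFfHiTqyV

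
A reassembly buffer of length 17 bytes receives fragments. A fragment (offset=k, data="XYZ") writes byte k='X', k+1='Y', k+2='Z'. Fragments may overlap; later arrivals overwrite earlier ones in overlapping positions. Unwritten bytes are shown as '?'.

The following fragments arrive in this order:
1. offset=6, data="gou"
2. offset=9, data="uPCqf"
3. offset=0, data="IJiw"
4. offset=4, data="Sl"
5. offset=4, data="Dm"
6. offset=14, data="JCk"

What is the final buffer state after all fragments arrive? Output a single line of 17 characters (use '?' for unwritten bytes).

Answer: IJiwDmgouuPCqfJCk

Derivation:
Fragment 1: offset=6 data="gou" -> buffer=??????gou????????
Fragment 2: offset=9 data="uPCqf" -> buffer=??????gouuPCqf???
Fragment 3: offset=0 data="IJiw" -> buffer=IJiw??gouuPCqf???
Fragment 4: offset=4 data="Sl" -> buffer=IJiwSlgouuPCqf???
Fragment 5: offset=4 data="Dm" -> buffer=IJiwDmgouuPCqf???
Fragment 6: offset=14 data="JCk" -> buffer=IJiwDmgouuPCqfJCk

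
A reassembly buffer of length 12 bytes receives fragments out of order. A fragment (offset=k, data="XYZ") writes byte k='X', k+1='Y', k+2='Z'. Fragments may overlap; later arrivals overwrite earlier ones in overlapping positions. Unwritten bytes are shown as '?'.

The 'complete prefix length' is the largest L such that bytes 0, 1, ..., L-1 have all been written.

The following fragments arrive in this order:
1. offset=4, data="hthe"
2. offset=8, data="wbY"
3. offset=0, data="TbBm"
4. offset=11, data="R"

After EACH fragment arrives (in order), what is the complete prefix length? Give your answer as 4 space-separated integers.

Answer: 0 0 11 12

Derivation:
Fragment 1: offset=4 data="hthe" -> buffer=????hthe???? -> prefix_len=0
Fragment 2: offset=8 data="wbY" -> buffer=????hthewbY? -> prefix_len=0
Fragment 3: offset=0 data="TbBm" -> buffer=TbBmhthewbY? -> prefix_len=11
Fragment 4: offset=11 data="R" -> buffer=TbBmhthewbYR -> prefix_len=12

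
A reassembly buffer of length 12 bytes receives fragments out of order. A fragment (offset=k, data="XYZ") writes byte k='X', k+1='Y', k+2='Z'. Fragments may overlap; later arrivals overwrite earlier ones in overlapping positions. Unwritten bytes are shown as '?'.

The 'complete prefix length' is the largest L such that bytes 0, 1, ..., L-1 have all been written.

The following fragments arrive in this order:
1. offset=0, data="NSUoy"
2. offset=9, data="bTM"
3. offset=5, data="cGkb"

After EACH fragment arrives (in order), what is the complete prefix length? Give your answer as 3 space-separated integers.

Fragment 1: offset=0 data="NSUoy" -> buffer=NSUoy??????? -> prefix_len=5
Fragment 2: offset=9 data="bTM" -> buffer=NSUoy????bTM -> prefix_len=5
Fragment 3: offset=5 data="cGkb" -> buffer=NSUoycGkbbTM -> prefix_len=12

Answer: 5 5 12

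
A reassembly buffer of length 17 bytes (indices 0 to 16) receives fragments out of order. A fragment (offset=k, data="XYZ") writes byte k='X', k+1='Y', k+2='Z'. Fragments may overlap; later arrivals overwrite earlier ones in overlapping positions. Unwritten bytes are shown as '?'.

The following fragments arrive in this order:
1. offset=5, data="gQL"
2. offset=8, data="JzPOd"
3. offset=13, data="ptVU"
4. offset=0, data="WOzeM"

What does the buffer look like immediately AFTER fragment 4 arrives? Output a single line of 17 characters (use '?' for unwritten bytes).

Answer: WOzeMgQLJzPOdptVU

Derivation:
Fragment 1: offset=5 data="gQL" -> buffer=?????gQL?????????
Fragment 2: offset=8 data="JzPOd" -> buffer=?????gQLJzPOd????
Fragment 3: offset=13 data="ptVU" -> buffer=?????gQLJzPOdptVU
Fragment 4: offset=0 data="WOzeM" -> buffer=WOzeMgQLJzPOdptVU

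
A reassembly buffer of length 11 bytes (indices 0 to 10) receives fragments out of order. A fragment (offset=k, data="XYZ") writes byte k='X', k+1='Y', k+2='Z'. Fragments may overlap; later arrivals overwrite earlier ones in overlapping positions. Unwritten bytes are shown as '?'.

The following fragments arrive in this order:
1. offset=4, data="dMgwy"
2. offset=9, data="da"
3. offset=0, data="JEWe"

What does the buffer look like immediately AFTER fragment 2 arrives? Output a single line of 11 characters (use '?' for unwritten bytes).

Fragment 1: offset=4 data="dMgwy" -> buffer=????dMgwy??
Fragment 2: offset=9 data="da" -> buffer=????dMgwyda

Answer: ????dMgwyda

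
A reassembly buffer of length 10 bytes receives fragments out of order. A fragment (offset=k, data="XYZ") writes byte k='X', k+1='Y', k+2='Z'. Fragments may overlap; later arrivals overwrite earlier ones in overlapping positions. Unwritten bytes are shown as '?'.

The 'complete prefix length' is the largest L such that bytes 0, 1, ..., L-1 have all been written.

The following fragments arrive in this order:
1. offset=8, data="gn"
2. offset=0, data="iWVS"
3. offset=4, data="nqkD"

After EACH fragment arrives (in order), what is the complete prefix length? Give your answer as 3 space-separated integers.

Fragment 1: offset=8 data="gn" -> buffer=????????gn -> prefix_len=0
Fragment 2: offset=0 data="iWVS" -> buffer=iWVS????gn -> prefix_len=4
Fragment 3: offset=4 data="nqkD" -> buffer=iWVSnqkDgn -> prefix_len=10

Answer: 0 4 10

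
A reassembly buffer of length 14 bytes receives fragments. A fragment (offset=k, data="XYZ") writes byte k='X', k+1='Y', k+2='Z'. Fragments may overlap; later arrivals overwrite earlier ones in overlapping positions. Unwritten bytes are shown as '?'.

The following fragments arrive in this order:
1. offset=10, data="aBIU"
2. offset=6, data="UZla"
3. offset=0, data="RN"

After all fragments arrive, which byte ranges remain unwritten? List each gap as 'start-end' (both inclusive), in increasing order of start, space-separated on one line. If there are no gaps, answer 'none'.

Fragment 1: offset=10 len=4
Fragment 2: offset=6 len=4
Fragment 3: offset=0 len=2
Gaps: 2-5

Answer: 2-5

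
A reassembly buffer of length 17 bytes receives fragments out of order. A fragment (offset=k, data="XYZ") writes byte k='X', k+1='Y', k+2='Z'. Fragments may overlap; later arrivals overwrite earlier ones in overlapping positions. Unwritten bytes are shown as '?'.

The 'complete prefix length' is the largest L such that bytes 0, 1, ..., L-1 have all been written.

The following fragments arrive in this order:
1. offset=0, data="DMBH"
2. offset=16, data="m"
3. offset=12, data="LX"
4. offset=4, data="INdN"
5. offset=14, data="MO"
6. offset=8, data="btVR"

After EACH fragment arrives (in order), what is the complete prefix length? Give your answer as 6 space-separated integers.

Answer: 4 4 4 8 8 17

Derivation:
Fragment 1: offset=0 data="DMBH" -> buffer=DMBH????????????? -> prefix_len=4
Fragment 2: offset=16 data="m" -> buffer=DMBH????????????m -> prefix_len=4
Fragment 3: offset=12 data="LX" -> buffer=DMBH????????LX??m -> prefix_len=4
Fragment 4: offset=4 data="INdN" -> buffer=DMBHINdN????LX??m -> prefix_len=8
Fragment 5: offset=14 data="MO" -> buffer=DMBHINdN????LXMOm -> prefix_len=8
Fragment 6: offset=8 data="btVR" -> buffer=DMBHINdNbtVRLXMOm -> prefix_len=17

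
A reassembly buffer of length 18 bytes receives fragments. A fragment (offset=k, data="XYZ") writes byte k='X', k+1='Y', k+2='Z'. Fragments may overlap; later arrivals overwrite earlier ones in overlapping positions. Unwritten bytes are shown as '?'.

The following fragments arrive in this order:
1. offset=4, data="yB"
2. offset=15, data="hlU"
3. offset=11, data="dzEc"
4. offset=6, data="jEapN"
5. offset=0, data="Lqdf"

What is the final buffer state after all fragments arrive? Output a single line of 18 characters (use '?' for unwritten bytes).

Answer: LqdfyBjEapNdzEchlU

Derivation:
Fragment 1: offset=4 data="yB" -> buffer=????yB????????????
Fragment 2: offset=15 data="hlU" -> buffer=????yB?????????hlU
Fragment 3: offset=11 data="dzEc" -> buffer=????yB?????dzEchlU
Fragment 4: offset=6 data="jEapN" -> buffer=????yBjEapNdzEchlU
Fragment 5: offset=0 data="Lqdf" -> buffer=LqdfyBjEapNdzEchlU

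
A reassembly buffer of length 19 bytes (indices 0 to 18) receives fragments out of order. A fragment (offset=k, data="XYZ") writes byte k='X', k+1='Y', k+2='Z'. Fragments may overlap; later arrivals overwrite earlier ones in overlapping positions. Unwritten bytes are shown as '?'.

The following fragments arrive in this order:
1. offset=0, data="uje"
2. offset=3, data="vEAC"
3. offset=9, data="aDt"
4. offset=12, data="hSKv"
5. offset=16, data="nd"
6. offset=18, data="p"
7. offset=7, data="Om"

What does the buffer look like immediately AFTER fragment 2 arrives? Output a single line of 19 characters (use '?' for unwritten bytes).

Answer: ujevEAC????????????

Derivation:
Fragment 1: offset=0 data="uje" -> buffer=uje????????????????
Fragment 2: offset=3 data="vEAC" -> buffer=ujevEAC????????????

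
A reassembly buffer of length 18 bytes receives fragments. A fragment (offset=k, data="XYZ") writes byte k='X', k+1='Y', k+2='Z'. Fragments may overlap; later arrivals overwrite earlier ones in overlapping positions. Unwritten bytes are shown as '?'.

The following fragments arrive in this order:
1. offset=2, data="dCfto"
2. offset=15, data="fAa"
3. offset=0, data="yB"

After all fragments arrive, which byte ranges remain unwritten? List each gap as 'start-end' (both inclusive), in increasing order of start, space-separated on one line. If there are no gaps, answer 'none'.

Fragment 1: offset=2 len=5
Fragment 2: offset=15 len=3
Fragment 3: offset=0 len=2
Gaps: 7-14

Answer: 7-14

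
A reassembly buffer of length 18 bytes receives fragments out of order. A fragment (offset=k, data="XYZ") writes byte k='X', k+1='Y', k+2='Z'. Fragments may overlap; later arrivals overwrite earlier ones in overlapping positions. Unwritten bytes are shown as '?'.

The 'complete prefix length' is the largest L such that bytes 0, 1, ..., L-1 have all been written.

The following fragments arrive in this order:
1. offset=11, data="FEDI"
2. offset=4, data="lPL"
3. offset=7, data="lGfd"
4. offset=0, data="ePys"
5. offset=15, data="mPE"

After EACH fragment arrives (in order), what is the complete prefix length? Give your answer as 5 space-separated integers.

Answer: 0 0 0 15 18

Derivation:
Fragment 1: offset=11 data="FEDI" -> buffer=???????????FEDI??? -> prefix_len=0
Fragment 2: offset=4 data="lPL" -> buffer=????lPL????FEDI??? -> prefix_len=0
Fragment 3: offset=7 data="lGfd" -> buffer=????lPLlGfdFEDI??? -> prefix_len=0
Fragment 4: offset=0 data="ePys" -> buffer=ePyslPLlGfdFEDI??? -> prefix_len=15
Fragment 5: offset=15 data="mPE" -> buffer=ePyslPLlGfdFEDImPE -> prefix_len=18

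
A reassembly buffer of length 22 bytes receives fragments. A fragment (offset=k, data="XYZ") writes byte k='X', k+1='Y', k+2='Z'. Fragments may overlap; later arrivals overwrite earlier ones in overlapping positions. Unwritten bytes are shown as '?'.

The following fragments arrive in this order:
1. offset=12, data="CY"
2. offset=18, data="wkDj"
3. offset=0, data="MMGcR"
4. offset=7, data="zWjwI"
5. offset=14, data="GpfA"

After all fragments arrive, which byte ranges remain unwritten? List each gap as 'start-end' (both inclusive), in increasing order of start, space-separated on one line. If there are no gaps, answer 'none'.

Fragment 1: offset=12 len=2
Fragment 2: offset=18 len=4
Fragment 3: offset=0 len=5
Fragment 4: offset=7 len=5
Fragment 5: offset=14 len=4
Gaps: 5-6

Answer: 5-6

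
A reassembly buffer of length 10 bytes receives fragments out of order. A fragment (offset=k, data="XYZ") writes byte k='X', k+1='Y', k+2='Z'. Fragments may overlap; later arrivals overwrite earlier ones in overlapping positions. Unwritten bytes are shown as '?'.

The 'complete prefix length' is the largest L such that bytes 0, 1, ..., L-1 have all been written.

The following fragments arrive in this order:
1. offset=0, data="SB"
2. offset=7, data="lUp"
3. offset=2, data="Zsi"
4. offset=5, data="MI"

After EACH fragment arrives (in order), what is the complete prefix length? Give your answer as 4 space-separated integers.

Answer: 2 2 5 10

Derivation:
Fragment 1: offset=0 data="SB" -> buffer=SB???????? -> prefix_len=2
Fragment 2: offset=7 data="lUp" -> buffer=SB?????lUp -> prefix_len=2
Fragment 3: offset=2 data="Zsi" -> buffer=SBZsi??lUp -> prefix_len=5
Fragment 4: offset=5 data="MI" -> buffer=SBZsiMIlUp -> prefix_len=10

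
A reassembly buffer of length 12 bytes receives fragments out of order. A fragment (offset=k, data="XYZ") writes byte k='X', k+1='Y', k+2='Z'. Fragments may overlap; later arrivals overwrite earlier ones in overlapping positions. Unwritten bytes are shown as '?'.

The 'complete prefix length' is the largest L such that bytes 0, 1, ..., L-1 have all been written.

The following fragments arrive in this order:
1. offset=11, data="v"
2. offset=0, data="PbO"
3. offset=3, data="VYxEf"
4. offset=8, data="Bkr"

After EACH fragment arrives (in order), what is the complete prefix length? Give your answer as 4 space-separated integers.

Fragment 1: offset=11 data="v" -> buffer=???????????v -> prefix_len=0
Fragment 2: offset=0 data="PbO" -> buffer=PbO????????v -> prefix_len=3
Fragment 3: offset=3 data="VYxEf" -> buffer=PbOVYxEf???v -> prefix_len=8
Fragment 4: offset=8 data="Bkr" -> buffer=PbOVYxEfBkrv -> prefix_len=12

Answer: 0 3 8 12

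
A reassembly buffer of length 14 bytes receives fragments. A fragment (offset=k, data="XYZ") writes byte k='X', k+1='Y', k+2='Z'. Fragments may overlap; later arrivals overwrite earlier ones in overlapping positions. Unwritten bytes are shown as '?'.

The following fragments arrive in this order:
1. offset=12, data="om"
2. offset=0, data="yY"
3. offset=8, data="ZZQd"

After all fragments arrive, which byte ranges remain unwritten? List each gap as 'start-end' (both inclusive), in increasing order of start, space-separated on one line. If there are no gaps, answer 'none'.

Answer: 2-7

Derivation:
Fragment 1: offset=12 len=2
Fragment 2: offset=0 len=2
Fragment 3: offset=8 len=4
Gaps: 2-7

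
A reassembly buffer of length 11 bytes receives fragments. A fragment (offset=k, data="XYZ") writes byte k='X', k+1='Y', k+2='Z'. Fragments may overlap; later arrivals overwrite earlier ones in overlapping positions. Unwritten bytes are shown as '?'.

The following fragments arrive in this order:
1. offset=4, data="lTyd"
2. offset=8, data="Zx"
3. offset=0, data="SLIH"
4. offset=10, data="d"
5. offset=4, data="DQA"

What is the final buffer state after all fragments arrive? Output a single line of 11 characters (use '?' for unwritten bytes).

Answer: SLIHDQAdZxd

Derivation:
Fragment 1: offset=4 data="lTyd" -> buffer=????lTyd???
Fragment 2: offset=8 data="Zx" -> buffer=????lTydZx?
Fragment 3: offset=0 data="SLIH" -> buffer=SLIHlTydZx?
Fragment 4: offset=10 data="d" -> buffer=SLIHlTydZxd
Fragment 5: offset=4 data="DQA" -> buffer=SLIHDQAdZxd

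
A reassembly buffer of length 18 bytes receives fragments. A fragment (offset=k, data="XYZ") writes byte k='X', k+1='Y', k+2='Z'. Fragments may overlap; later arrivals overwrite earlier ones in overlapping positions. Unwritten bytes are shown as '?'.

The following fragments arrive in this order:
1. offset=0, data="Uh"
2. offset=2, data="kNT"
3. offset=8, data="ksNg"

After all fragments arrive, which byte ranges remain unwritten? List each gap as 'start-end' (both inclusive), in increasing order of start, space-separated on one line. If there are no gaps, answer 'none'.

Fragment 1: offset=0 len=2
Fragment 2: offset=2 len=3
Fragment 3: offset=8 len=4
Gaps: 5-7 12-17

Answer: 5-7 12-17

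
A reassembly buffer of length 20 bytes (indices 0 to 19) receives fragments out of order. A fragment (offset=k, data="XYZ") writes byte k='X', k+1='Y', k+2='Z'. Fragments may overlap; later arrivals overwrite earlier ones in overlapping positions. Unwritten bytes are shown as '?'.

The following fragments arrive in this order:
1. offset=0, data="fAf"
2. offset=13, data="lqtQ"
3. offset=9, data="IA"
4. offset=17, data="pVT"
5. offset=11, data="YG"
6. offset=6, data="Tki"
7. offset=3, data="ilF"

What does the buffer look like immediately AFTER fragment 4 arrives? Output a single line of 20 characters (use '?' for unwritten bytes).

Answer: fAf??????IA??lqtQpVT

Derivation:
Fragment 1: offset=0 data="fAf" -> buffer=fAf?????????????????
Fragment 2: offset=13 data="lqtQ" -> buffer=fAf??????????lqtQ???
Fragment 3: offset=9 data="IA" -> buffer=fAf??????IA??lqtQ???
Fragment 4: offset=17 data="pVT" -> buffer=fAf??????IA??lqtQpVT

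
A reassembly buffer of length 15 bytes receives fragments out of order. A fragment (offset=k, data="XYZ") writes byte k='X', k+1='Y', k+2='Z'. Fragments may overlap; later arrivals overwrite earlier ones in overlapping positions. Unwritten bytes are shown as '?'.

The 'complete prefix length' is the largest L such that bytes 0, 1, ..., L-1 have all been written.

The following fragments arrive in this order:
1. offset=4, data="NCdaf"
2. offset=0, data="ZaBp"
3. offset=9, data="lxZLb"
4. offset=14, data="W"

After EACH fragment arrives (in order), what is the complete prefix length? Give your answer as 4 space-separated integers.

Answer: 0 9 14 15

Derivation:
Fragment 1: offset=4 data="NCdaf" -> buffer=????NCdaf?????? -> prefix_len=0
Fragment 2: offset=0 data="ZaBp" -> buffer=ZaBpNCdaf?????? -> prefix_len=9
Fragment 3: offset=9 data="lxZLb" -> buffer=ZaBpNCdaflxZLb? -> prefix_len=14
Fragment 4: offset=14 data="W" -> buffer=ZaBpNCdaflxZLbW -> prefix_len=15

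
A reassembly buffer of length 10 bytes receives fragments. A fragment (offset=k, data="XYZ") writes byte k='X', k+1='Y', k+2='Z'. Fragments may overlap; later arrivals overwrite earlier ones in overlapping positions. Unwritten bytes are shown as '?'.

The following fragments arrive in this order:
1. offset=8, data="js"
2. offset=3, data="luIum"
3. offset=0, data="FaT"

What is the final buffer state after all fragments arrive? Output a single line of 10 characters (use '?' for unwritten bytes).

Answer: FaTluIumjs

Derivation:
Fragment 1: offset=8 data="js" -> buffer=????????js
Fragment 2: offset=3 data="luIum" -> buffer=???luIumjs
Fragment 3: offset=0 data="FaT" -> buffer=FaTluIumjs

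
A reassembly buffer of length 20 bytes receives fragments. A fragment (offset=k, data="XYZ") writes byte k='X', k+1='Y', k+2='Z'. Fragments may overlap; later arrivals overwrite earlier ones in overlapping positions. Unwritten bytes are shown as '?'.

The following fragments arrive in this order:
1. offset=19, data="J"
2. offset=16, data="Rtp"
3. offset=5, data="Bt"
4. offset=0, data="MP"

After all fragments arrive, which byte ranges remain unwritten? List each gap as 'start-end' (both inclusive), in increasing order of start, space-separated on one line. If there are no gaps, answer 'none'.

Answer: 2-4 7-15

Derivation:
Fragment 1: offset=19 len=1
Fragment 2: offset=16 len=3
Fragment 3: offset=5 len=2
Fragment 4: offset=0 len=2
Gaps: 2-4 7-15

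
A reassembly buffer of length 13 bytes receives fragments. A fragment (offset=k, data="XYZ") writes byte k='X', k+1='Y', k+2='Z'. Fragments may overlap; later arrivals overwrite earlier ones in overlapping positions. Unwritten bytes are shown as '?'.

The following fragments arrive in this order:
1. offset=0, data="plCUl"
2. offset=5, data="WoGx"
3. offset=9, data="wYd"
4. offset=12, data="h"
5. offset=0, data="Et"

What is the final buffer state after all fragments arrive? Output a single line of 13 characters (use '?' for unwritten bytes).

Fragment 1: offset=0 data="plCUl" -> buffer=plCUl????????
Fragment 2: offset=5 data="WoGx" -> buffer=plCUlWoGx????
Fragment 3: offset=9 data="wYd" -> buffer=plCUlWoGxwYd?
Fragment 4: offset=12 data="h" -> buffer=plCUlWoGxwYdh
Fragment 5: offset=0 data="Et" -> buffer=EtCUlWoGxwYdh

Answer: EtCUlWoGxwYdh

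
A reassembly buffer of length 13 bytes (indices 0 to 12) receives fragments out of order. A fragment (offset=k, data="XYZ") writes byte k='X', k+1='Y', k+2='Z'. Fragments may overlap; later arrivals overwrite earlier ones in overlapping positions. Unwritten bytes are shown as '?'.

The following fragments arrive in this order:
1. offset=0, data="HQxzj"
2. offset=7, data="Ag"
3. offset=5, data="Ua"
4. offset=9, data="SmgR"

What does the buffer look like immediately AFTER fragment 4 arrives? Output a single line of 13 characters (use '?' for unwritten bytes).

Answer: HQxzjUaAgSmgR

Derivation:
Fragment 1: offset=0 data="HQxzj" -> buffer=HQxzj????????
Fragment 2: offset=7 data="Ag" -> buffer=HQxzj??Ag????
Fragment 3: offset=5 data="Ua" -> buffer=HQxzjUaAg????
Fragment 4: offset=9 data="SmgR" -> buffer=HQxzjUaAgSmgR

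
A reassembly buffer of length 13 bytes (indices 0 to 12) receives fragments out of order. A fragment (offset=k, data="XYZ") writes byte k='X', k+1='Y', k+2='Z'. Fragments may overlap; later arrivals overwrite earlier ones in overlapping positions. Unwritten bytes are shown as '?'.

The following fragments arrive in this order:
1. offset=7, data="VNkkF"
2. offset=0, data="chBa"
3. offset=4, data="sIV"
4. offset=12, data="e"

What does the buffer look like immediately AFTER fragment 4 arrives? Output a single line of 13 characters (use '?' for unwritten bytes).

Answer: chBasIVVNkkFe

Derivation:
Fragment 1: offset=7 data="VNkkF" -> buffer=???????VNkkF?
Fragment 2: offset=0 data="chBa" -> buffer=chBa???VNkkF?
Fragment 3: offset=4 data="sIV" -> buffer=chBasIVVNkkF?
Fragment 4: offset=12 data="e" -> buffer=chBasIVVNkkFe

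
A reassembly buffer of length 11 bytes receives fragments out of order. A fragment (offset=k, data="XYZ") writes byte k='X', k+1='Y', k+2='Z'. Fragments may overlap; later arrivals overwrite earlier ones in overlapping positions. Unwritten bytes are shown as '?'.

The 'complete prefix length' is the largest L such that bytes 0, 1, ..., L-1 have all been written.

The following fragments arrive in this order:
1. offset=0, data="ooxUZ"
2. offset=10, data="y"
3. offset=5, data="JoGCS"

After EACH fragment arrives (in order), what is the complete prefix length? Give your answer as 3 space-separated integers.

Answer: 5 5 11

Derivation:
Fragment 1: offset=0 data="ooxUZ" -> buffer=ooxUZ?????? -> prefix_len=5
Fragment 2: offset=10 data="y" -> buffer=ooxUZ?????y -> prefix_len=5
Fragment 3: offset=5 data="JoGCS" -> buffer=ooxUZJoGCSy -> prefix_len=11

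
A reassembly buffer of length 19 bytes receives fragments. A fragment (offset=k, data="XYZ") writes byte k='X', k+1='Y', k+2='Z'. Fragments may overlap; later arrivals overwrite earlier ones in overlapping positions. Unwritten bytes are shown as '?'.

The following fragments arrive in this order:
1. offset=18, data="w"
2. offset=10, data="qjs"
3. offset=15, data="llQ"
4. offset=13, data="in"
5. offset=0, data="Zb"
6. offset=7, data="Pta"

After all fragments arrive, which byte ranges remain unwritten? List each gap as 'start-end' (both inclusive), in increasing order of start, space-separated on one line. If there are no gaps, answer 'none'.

Answer: 2-6

Derivation:
Fragment 1: offset=18 len=1
Fragment 2: offset=10 len=3
Fragment 3: offset=15 len=3
Fragment 4: offset=13 len=2
Fragment 5: offset=0 len=2
Fragment 6: offset=7 len=3
Gaps: 2-6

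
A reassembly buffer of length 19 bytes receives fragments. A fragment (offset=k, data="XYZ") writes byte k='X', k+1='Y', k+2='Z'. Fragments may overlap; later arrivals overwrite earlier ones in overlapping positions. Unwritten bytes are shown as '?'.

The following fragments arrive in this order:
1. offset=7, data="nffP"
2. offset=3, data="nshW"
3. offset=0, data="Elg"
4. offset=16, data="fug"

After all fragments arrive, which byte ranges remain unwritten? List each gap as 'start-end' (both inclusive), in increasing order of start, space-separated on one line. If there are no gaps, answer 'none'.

Answer: 11-15

Derivation:
Fragment 1: offset=7 len=4
Fragment 2: offset=3 len=4
Fragment 3: offset=0 len=3
Fragment 4: offset=16 len=3
Gaps: 11-15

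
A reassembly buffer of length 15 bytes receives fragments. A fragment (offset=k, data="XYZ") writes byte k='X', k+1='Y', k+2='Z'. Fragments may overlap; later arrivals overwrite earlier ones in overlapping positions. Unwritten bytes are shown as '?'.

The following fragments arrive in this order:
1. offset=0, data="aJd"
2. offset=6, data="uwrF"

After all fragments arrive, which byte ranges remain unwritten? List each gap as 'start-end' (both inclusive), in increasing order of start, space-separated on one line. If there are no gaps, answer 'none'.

Fragment 1: offset=0 len=3
Fragment 2: offset=6 len=4
Gaps: 3-5 10-14

Answer: 3-5 10-14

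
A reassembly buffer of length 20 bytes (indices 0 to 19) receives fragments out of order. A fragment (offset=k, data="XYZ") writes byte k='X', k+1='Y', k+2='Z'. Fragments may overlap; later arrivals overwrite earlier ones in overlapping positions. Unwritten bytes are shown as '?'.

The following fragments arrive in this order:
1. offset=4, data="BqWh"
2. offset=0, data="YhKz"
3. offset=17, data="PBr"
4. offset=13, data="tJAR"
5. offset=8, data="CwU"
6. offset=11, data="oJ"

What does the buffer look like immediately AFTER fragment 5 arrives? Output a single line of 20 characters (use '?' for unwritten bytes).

Answer: YhKzBqWhCwU??tJARPBr

Derivation:
Fragment 1: offset=4 data="BqWh" -> buffer=????BqWh????????????
Fragment 2: offset=0 data="YhKz" -> buffer=YhKzBqWh????????????
Fragment 3: offset=17 data="PBr" -> buffer=YhKzBqWh?????????PBr
Fragment 4: offset=13 data="tJAR" -> buffer=YhKzBqWh?????tJARPBr
Fragment 5: offset=8 data="CwU" -> buffer=YhKzBqWhCwU??tJARPBr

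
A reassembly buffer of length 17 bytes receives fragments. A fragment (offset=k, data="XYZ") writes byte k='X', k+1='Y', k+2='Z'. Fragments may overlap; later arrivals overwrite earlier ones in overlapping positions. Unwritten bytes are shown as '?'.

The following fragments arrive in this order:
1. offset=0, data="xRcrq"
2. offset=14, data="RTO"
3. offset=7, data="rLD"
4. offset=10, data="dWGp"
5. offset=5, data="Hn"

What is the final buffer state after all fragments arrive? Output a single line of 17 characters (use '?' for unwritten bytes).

Fragment 1: offset=0 data="xRcrq" -> buffer=xRcrq????????????
Fragment 2: offset=14 data="RTO" -> buffer=xRcrq?????????RTO
Fragment 3: offset=7 data="rLD" -> buffer=xRcrq??rLD????RTO
Fragment 4: offset=10 data="dWGp" -> buffer=xRcrq??rLDdWGpRTO
Fragment 5: offset=5 data="Hn" -> buffer=xRcrqHnrLDdWGpRTO

Answer: xRcrqHnrLDdWGpRTO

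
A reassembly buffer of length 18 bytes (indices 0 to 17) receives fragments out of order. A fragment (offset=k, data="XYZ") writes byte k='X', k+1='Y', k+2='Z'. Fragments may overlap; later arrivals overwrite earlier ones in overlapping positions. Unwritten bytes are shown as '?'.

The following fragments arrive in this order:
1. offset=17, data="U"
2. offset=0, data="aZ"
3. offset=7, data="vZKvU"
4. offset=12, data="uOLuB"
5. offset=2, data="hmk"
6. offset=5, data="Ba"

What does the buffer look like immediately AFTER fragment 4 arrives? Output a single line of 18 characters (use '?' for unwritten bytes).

Fragment 1: offset=17 data="U" -> buffer=?????????????????U
Fragment 2: offset=0 data="aZ" -> buffer=aZ???????????????U
Fragment 3: offset=7 data="vZKvU" -> buffer=aZ?????vZKvU?????U
Fragment 4: offset=12 data="uOLuB" -> buffer=aZ?????vZKvUuOLuBU

Answer: aZ?????vZKvUuOLuBU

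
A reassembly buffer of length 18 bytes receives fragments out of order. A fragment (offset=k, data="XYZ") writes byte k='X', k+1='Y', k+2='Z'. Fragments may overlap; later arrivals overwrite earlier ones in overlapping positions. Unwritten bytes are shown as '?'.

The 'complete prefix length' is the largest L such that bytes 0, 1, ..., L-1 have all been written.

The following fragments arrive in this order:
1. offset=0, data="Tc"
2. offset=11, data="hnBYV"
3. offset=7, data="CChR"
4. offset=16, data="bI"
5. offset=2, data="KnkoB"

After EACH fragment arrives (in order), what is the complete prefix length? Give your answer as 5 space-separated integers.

Fragment 1: offset=0 data="Tc" -> buffer=Tc???????????????? -> prefix_len=2
Fragment 2: offset=11 data="hnBYV" -> buffer=Tc?????????hnBYV?? -> prefix_len=2
Fragment 3: offset=7 data="CChR" -> buffer=Tc?????CChRhnBYV?? -> prefix_len=2
Fragment 4: offset=16 data="bI" -> buffer=Tc?????CChRhnBYVbI -> prefix_len=2
Fragment 5: offset=2 data="KnkoB" -> buffer=TcKnkoBCChRhnBYVbI -> prefix_len=18

Answer: 2 2 2 2 18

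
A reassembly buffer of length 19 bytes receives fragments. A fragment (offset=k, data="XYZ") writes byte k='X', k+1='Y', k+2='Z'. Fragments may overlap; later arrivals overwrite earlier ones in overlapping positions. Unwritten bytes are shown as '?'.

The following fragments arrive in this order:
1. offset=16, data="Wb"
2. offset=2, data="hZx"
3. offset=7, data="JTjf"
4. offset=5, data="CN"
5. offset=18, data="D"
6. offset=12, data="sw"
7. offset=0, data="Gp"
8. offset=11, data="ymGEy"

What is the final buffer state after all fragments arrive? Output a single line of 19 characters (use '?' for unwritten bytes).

Answer: GphZxCNJTjfymGEyWbD

Derivation:
Fragment 1: offset=16 data="Wb" -> buffer=????????????????Wb?
Fragment 2: offset=2 data="hZx" -> buffer=??hZx???????????Wb?
Fragment 3: offset=7 data="JTjf" -> buffer=??hZx??JTjf?????Wb?
Fragment 4: offset=5 data="CN" -> buffer=??hZxCNJTjf?????Wb?
Fragment 5: offset=18 data="D" -> buffer=??hZxCNJTjf?????WbD
Fragment 6: offset=12 data="sw" -> buffer=??hZxCNJTjf?sw??WbD
Fragment 7: offset=0 data="Gp" -> buffer=GphZxCNJTjf?sw??WbD
Fragment 8: offset=11 data="ymGEy" -> buffer=GphZxCNJTjfymGEyWbD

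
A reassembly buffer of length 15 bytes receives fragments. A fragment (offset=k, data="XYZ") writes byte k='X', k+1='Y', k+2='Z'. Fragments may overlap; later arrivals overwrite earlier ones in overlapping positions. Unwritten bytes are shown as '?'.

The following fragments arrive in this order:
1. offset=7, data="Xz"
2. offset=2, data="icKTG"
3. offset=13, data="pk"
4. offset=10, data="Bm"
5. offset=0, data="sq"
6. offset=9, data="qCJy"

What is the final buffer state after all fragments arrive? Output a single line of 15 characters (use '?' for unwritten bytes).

Fragment 1: offset=7 data="Xz" -> buffer=???????Xz??????
Fragment 2: offset=2 data="icKTG" -> buffer=??icKTGXz??????
Fragment 3: offset=13 data="pk" -> buffer=??icKTGXz????pk
Fragment 4: offset=10 data="Bm" -> buffer=??icKTGXz?Bm?pk
Fragment 5: offset=0 data="sq" -> buffer=sqicKTGXz?Bm?pk
Fragment 6: offset=9 data="qCJy" -> buffer=sqicKTGXzqCJypk

Answer: sqicKTGXzqCJypk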